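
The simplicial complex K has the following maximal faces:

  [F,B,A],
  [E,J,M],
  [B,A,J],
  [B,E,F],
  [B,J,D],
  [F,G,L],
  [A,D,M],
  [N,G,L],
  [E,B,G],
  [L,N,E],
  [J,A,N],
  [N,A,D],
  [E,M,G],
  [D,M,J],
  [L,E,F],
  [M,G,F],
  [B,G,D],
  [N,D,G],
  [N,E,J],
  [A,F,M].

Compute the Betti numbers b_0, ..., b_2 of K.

b_0 = 1, b_1 = 1, b_2 = 0.

Fix the vertex order A < B < D < E < F < G < J < L < M < N and write every simplex with vertices in increasing order. Then dim K = 2 and the simplices of K are:

  0-simplices (10): A, B, D, E, F, G, J, L, M, N
  1-simplices (30): AB, AD, AF, AJ, AM, AN, BD, BE, BF, BG, BJ, DG, DJ, DM, DN, EF, EG, EJ, EL, EM, EN, FG, FL, FM, GL, GM, GN, JM, JN, LN
  2-simplices (20): ABF, ABJ, ADM, ADN, AFM, AJN, BDG, BDJ, BEF, BEG, DGN, DJM, EFL, EGM, EJM, EJN, ELN, FGL, FGM, GLN

so the chain groups are C_0 ≅ Z^10, C_1 ≅ Z^30, C_2 ≅ Z^20.

The boundary map ∂_1: C_1 → C_0 sends each edge [p,q] (with p < q) to q − p.
As a 10×30 matrix over Z this has rank 9, with invariant factors (1,1,1,1,1,1,1,1,1).

Boundary ∂_2: C_2 → C_1 maps a triangle to the signed sum of its edges. For instance
  ∂EJM = JM − EM + EJ,
  ∂BDJ = DJ − BJ + BD.
The 30×20 boundary matrix has rank 20 and Smith normal form diag(1,1,1,1,1,1,1,1,1,1,1,1,1,1,1,1,1,1,1,2).

Computing H_k = (kernel of ∂_k) / (image of ∂_{k+1}):

  H_0: rank C_0 − rank ∂_1 = 10 − 9 = 1, and the invariant factors of ∂_1 are all 1, so H_0 = Z.
  H_1: rank ker ∂_1 − rank ∂_2 = (30 − 9) − 20 = 1, and ∂_2 has invariant factor 2 > 1, so H_1 = Z ⊕ Z_2.
  H_2: rank ker ∂_2 − rank ∂_3 = (20 − 20) − 0 = 0, and there is no ∂_3, so H_2 = 0.

(K is a triangulation of the Klein bottle.)

Hence the Betti numbers are b_0 = 1, b_1 = 1, b_2 = 0.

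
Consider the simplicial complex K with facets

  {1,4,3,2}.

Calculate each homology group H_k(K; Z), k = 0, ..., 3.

Order the vertices as 1 < 2 < 3 < 4. Listing each simplex with vertices in this order, K has dimension 3 with simplices:

  0-simplices (4): [1], [2], [3], [4]
  1-simplices (6): [1,2], [1,3], [1,4], [2,3], [2,4], [3,4]
  2-simplices (4): [1,2,3], [1,2,4], [1,3,4], [2,3,4]
  3-simplices (1): [1,2,3,4]

giving chain groups C_0 ≅ Z^4, C_1 ≅ Z^6, C_2 ≅ Z^4, C_3 ≅ Z^1.

∂_1: C_1 → C_0 is given by ∂[p,q] = [q] − [p].
The resulting 4×6 matrix has rank 3, and its Smith normal form has invariant factors (1,1,1).

∂_2: C_2 → C_1 maps a triangle to the signed sum of its edges. For instance
  ∂[1,2,3] = [2,3] − [1,3] + [1,2],
  ∂[2,3,4] = [3,4] − [2,4] + [2,3].
This gives a 6×4 integer matrix of rank 3; reducing to Smith normal form yields diagonal entries (1,1,1).

∂_3: C_3 → C_2 sends each 3-simplex σ to the alternating sum Σ_i (−1)^i (σ with its i-th vertex removed). For instance
  ∂[1,2,3,4] = [2,3,4] − [1,3,4] + [1,2,4] − [1,2,3].
This gives a 4×1 integer matrix of rank 1; reducing to Smith normal form yields diagonal entries (1).

Reading off H_k = ker ∂_k / im ∂_{k+1}:

  H_0: rank C_0 − rank ∂_1 = 4 − 3 = 1, and the invariant factors of ∂_1 are all 1, so H_0 = Z.
  H_1: rank ker ∂_1 − rank ∂_2 = (6 − 3) − 3 = 0, and the invariant factors of ∂_2 are all 1, so H_1 = 0.
  H_2: rank ker ∂_2 − rank ∂_3 = (4 − 3) − 1 = 0, and the invariant factors of ∂_3 are all 1, so H_2 = 0.
  H_3: rank ker ∂_3 − rank ∂_4 = (1 − 1) − 0 = 0, and there is no ∂_4, so H_3 = 0.

(K is a triangulation of the 3-simplex.)

H_0 ≅ Z,  H_1 = 0,  H_2 = 0,  H_3 = 0.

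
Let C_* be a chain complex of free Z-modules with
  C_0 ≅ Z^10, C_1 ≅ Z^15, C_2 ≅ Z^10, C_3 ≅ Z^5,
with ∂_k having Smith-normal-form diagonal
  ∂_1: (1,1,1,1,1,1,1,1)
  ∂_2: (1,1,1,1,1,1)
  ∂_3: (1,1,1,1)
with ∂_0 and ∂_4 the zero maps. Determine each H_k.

H_0 ≅ Z^2,  H_1 ≅ Z,  H_2 = 0,  H_3 ≅ Z.

H_0: b_0 = 10 − 0 − 8 = 2; torsion from ∂_1 factors > 1: none. So H_0 ≅ Z^2.
H_1: b_1 = 15 − 8 − 6 = 1; torsion from ∂_2 factors > 1: none. So H_1 ≅ Z.
H_2: b_2 = 10 − 6 − 4 = 0; torsion from ∂_3 factors > 1: none. So H_2 ≅ 0.
H_3: b_3 = 5 − 4 − 0 = 1; torsion from ∂_4 factors > 1: none. So H_3 ≅ Z.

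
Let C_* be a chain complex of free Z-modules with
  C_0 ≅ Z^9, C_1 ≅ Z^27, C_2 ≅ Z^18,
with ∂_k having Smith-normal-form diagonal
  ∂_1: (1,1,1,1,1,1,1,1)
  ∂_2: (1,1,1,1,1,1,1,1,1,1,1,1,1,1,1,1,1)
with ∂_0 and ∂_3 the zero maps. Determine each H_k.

H_0 ≅ Z,  H_1 ≅ Z^2,  H_2 ≅ Z.

H_0: b_0 = 9 − 0 − 8 = 1; torsion from ∂_1 factors > 1: none. So H_0 ≅ Z.
H_1: b_1 = 27 − 8 − 17 = 2; torsion from ∂_2 factors > 1: none. So H_1 ≅ Z^2.
H_2: b_2 = 18 − 17 − 0 = 1; torsion from ∂_3 factors > 1: none. So H_2 ≅ Z.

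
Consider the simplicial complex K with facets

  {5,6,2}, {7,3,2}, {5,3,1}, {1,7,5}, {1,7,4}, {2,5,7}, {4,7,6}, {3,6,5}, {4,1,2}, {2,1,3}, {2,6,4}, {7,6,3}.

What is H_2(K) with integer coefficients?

Take the total order 1 < 2 < 3 < 4 < 5 < 6 < 7 on the vertex set. Then K (dimension 2) consists of the simplices:

  0-simplices (7): [1], [2], [3], [4], [5], [6], [7]
  1-simplices (18): [1,2], [1,3], [1,4], [1,5], [1,7], [2,3], [2,4], [2,5], [2,6], [2,7], [3,5], [3,6], [3,7], [4,6], [4,7], [5,6], [5,7], [6,7]
  2-simplices (12): [1,2,3], [1,2,4], [1,3,5], [1,4,7], [1,5,7], [2,3,7], [2,4,6], [2,5,6], [2,5,7], [3,5,6], [3,6,7], [4,6,7]

giving chain groups C_0 ≅ Z^7, C_1 ≅ Z^18, C_2 ≅ Z^12.

∂_1: C_1 → C_0 sends each edge [p,q] (with p < q) to q − p. For instance
  ∂[5,6] = [6] − [5].
The resulting 7×18 matrix has rank 6, and its Smith normal form has invariant factors (1,1,1,1,1,1).

Boundary ∂_2: C_2 → C_1 acts by ∂[p,q,r] = [q,r] − [p,r] + [p,q]. For instance
  ∂[2,4,6] = [4,6] − [2,6] + [2,4],
  ∂[2,5,6] = [5,6] − [2,6] + [2,5].
This gives a 18×12 integer matrix of rank 12; reducing to Smith normal form yields diagonal entries (1,1,1,1,1,1,1,1,1,1,1,2).

Now H_k = ker ∂_k / im ∂_{k+1}, so:

  H_2: rank ker ∂_2 − rank ∂_3 = (12 − 12) − 0 = 0, and there is no ∂_3, so H_2 ≅ 0.

H_2 ≅ 0.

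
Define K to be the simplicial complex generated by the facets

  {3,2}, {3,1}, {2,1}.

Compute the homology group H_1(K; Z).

H_1 = Z.

Fix the vertex order 1 < 2 < 3 and write every simplex with vertices in increasing order. Then dim K = 1 and the simplices of K are:

  0-simplices (3): [1], [2], [3]
  1-simplices (3): [1,2], [1,3], [2,3]

Hence C_0 ≅ Z^3, C_1 ≅ Z^3.

∂_1: C_1 → C_0 maps an edge to its endpoints' difference, ∂[p,q] = q − p. For instance
  ∂[1,2] = [2] − [1].
This gives a 3×3 integer matrix of rank 2; reducing to Smith normal form yields diagonal entries (1,1).

Computing H_k = (kernel of ∂_k) / (image of ∂_{k+1}):

  H_1: rank ker ∂_1 − rank ∂_2 = (3 − 2) − 0 = 1, and there is no ∂_2, so H_1 = Z.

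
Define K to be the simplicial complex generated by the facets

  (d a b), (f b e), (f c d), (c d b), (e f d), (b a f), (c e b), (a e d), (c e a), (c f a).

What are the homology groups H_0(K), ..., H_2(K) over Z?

H_0 = Z,  H_1 = Z/2,  H_2 = 0.

Fix the vertex order a < b < c < d < e < f and write every simplex with vertices in increasing order. Then dim K = 2 and the simplices of K are:

  0-simplices (6): a, b, c, d, e, f
  1-simplices (15): ab, ac, ad, ae, af, bc, bd, be, bf, cd, ce, cf, de, df, ef
  2-simplices (10): abd, abf, ace, acf, ade, bcd, bce, bef, cdf, def

giving chain groups C_0 ≅ Z^6, C_1 ≅ Z^15, C_2 ≅ Z^10.

The boundary map ∂_1: C_1 → C_0 is given by ∂[p,q] = [q] − [p].
The resulting 6×15 matrix has rank 5, and its Smith normal form has invariant factors (1,1,1,1,1).

∂_2: C_2 → C_1 sends each 2-simplex [p,q,r] to [q,r] − [p,r] + [p,q]. For instance
  ∂abf = bf − af + ab,
  ∂abd = bd − ad + ab.
This gives a 15×10 integer matrix of rank 10; reducing to Smith normal form yields diagonal entries (1,1,1,1,1,1,1,1,1,2).

Reading off H_k = ker ∂_k / im ∂_{k+1}:

  H_0: rank C_0 − rank ∂_1 = 6 − 5 = 1, and the invariant factors of ∂_1 are all 1, so H_0 = Z.
  H_1: rank ker ∂_1 − rank ∂_2 = (15 − 5) − 10 = 0, and ∂_2 has invariant factor 2 > 1, so H_1 = Z/2.
  H_2: rank ker ∂_2 − rank ∂_3 = (10 − 10) − 0 = 0, and there is no ∂_3, so H_2 = 0.

(K is a triangulation of the real projective plane RP^2.)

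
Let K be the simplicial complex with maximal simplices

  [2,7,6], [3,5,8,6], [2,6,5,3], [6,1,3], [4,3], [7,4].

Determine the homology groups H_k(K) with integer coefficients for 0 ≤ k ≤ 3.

H_0 ≅ Z,  H_1 ≅ Z,  H_2 = 0,  H_3 = 0.

Take the total order 1 < 2 < 3 < 4 < 5 < 6 < 7 < 8 on the vertex set. Then K (dimension 3) consists of the simplices:

  0-simplices (8): [1], [2], [3], [4], [5], [6], [7], [8]
  1-simplices (15): [1,3], [1,6], [2,3], [2,5], [2,6], [2,7], [3,4], [3,5], [3,6], [3,8], [4,7], [5,6], [5,8], [6,7], [6,8]
  2-simplices (9): [1,3,6], [2,3,5], [2,3,6], [2,5,6], [2,6,7], [3,5,6], [3,5,8], [3,6,8], [5,6,8]
  3-simplices (2): [2,3,5,6], [3,5,6,8]

giving chain groups C_0 ≅ Z^8, C_1 ≅ Z^15, C_2 ≅ Z^9, C_3 ≅ Z^2.

Boundary ∂_1: C_1 → C_0 maps an edge to its endpoints' difference, ∂[p,q] = q − p.
As a 8×15 matrix over Z this has rank 7, with invariant factors (1,1,1,1,1,1,1).

Boundary ∂_2: C_2 → C_1 maps a triangle to the signed sum of its edges. For instance
  ∂[3,5,8] = [5,8] − [3,8] + [3,5],
  ∂[3,6,8] = [6,8] − [3,8] + [3,6].
This gives a 15×9 integer matrix of rank 7; reducing to Smith normal form yields diagonal entries (1,1,1,1,1,1,1).

The boundary map ∂_3: C_3 → C_2 sends each 3-simplex σ to the alternating sum Σ_i (−1)^i (σ with its i-th vertex removed). For instance
  ∂[2,3,5,6] = [3,5,6] − [2,5,6] + [2,3,6] − [2,3,5],
  ∂[3,5,6,8] = [5,6,8] − [3,6,8] + [3,5,8] − [3,5,6].
The 9×2 boundary matrix has rank 2 and Smith normal form diag(1,1).

From H_k ≅ ker(∂_k) / im(∂_{k+1}) we obtain:

  H_0: rank C_0 − rank ∂_1 = 8 − 7 = 1, and the invariant factors of ∂_1 are all 1, so H_0 ≅ Z.
  H_1: rank ker ∂_1 − rank ∂_2 = (15 − 7) − 7 = 1, and the invariant factors of ∂_2 are all 1, so H_1 ≅ Z.
  H_2: rank ker ∂_2 − rank ∂_3 = (9 − 7) − 2 = 0, and the invariant factors of ∂_3 are all 1, so H_2 ≅ 0.
  H_3: rank ker ∂_3 − rank ∂_4 = (2 − 2) − 0 = 0, and there is no ∂_4, so H_3 ≅ 0.

As a check, the Euler characteristic is 8 − 15 + 9 − 2 = 0, which agrees with 1 − 1 + 0 − 0 = 0.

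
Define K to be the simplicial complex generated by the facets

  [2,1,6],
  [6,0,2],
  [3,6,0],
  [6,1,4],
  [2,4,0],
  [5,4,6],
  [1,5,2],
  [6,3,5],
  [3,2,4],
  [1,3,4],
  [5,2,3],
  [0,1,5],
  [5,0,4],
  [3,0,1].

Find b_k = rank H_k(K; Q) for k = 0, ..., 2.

Take the total order 0 < 1 < 2 < 3 < 4 < 5 < 6 on the vertex set. Then K (dimension 2) consists of the simplices:

  0-simplices (7): [0], [1], [2], [3], [4], [5], [6]
  1-simplices (21): [0,1], [0,2], [0,3], [0,4], [0,5], [0,6], [1,2], [1,3], [1,4], [1,5], [1,6], [2,3], [2,4], [2,5], [2,6], [3,4], [3,5], [3,6], [4,5], [4,6], [5,6]
  2-simplices (14): [0,1,3], [0,1,5], [0,2,4], [0,2,6], [0,3,6], [0,4,5], [1,2,5], [1,2,6], [1,3,4], [1,4,6], [2,3,4], [2,3,5], [3,5,6], [4,5,6]

so the chain groups are C_0 ≅ Z^7, C_1 ≅ Z^21, C_2 ≅ Z^14.

The boundary map ∂_1: C_1 → C_0 maps an edge to its endpoints' difference, ∂[p,q] = q − p.
This gives a 7×21 integer matrix of rank 6; reducing to Smith normal form yields diagonal entries (1,1,1,1,1,1).

Boundary ∂_2: C_2 → C_1 sends each 2-simplex [p,q,r] to [q,r] − [p,r] + [p,q]. For instance
  ∂[1,2,6] = [2,6] − [1,6] + [1,2],
  ∂[0,1,3] = [1,3] − [0,3] + [0,1].
The resulting 21×14 matrix has rank 13, and its Smith normal form has invariant factors (1,1,1,1,1,1,1,1,1,1,1,1,1).

Reading off H_k = ker ∂_k / im ∂_{k+1}:

  H_0: rank C_0 − rank ∂_1 = 7 − 6 = 1, and the invariant factors of ∂_1 are all 1, so H_0 ≅ Z.
  H_1: rank ker ∂_1 − rank ∂_2 = (21 − 6) − 13 = 2, and the invariant factors of ∂_2 are all 1, so H_1 ≅ Z^2.
  H_2: rank ker ∂_2 − rank ∂_3 = (14 − 13) − 0 = 1, and there is no ∂_3, so H_2 ≅ Z.

(K is a triangulation of the torus T^2.)

Hence the Betti numbers are b_0 = 1, b_1 = 2, b_2 = 1.

b_0 = 1, b_1 = 2, b_2 = 1.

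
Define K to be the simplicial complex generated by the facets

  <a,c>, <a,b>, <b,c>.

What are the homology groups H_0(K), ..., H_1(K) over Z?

Fix the vertex order a < b < c and write every simplex with vertices in increasing order. Then dim K = 1 and the simplices of K are:

  0-simplices (3): a, b, c
  1-simplices (3): ab, ac, bc

so the chain groups are C_0 ≅ Z^3, C_1 ≅ Z^3.

∂_1: C_1 → C_0 is given by ∂[p,q] = [q] − [p]. For instance
  ∂bc = c − b.
The resulting 3×3 matrix has rank 2, and its Smith normal form has invariant factors (1,1).

From H_k ≅ ker(∂_k) / im(∂_{k+1}) we obtain:

  H_0: rank C_0 − rank ∂_1 = 3 − 2 = 1, and the invariant factors of ∂_1 are all 1, so H_0 ≅ Z.
  H_1: rank ker ∂_1 − rank ∂_2 = (3 − 2) − 0 = 1, and there is no ∂_2, so H_1 ≅ Z.

H_0 ≅ Z,  H_1 ≅ Z.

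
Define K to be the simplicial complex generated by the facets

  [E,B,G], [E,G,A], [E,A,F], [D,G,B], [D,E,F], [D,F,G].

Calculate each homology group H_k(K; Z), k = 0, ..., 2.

H_0 = Z,  H_1 = Z,  H_2 = 0.

Fix the vertex order A < B < D < E < F < G and write every simplex with vertices in increasing order. Then dim K = 2 and the simplices of K are:

  0-simplices (6): A, B, D, E, F, G
  1-simplices (12): AE, AF, AG, BD, BE, BG, DE, DF, DG, EF, EG, FG
  2-simplices (6): AEF, AEG, BDG, BEG, DEF, DFG

Hence C_0 ≅ Z^6, C_1 ≅ Z^12, C_2 ≅ Z^6.

∂_1: C_1 → C_0 maps an edge to its endpoints' difference, ∂[p,q] = q − p. For instance
  ∂BE = E − B.
This gives a 6×12 integer matrix of rank 5; reducing to Smith normal form yields diagonal entries (1,1,1,1,1).

∂_2: C_2 → C_1 sends each 2-simplex [p,q,r] to [q,r] − [p,r] + [p,q]. For instance
  ∂AEG = EG − AG + AE,
  ∂BDG = DG − BG + BD.
The resulting 12×6 matrix has rank 6, and its Smith normal form has invariant factors (1,1,1,1,1,1).

Reading off H_k = ker ∂_k / im ∂_{k+1}:

  H_0: rank C_0 − rank ∂_1 = 6 − 5 = 1, and the invariant factors of ∂_1 are all 1, so H_0 = Z.
  H_1: rank ker ∂_1 − rank ∂_2 = (12 − 5) − 6 = 1, and the invariant factors of ∂_2 are all 1, so H_1 = Z.
  H_2: rank ker ∂_2 − rank ∂_3 = (6 − 6) − 0 = 0, and there is no ∂_3, so H_2 = 0.

As a check, the Euler characteristic is 6 − 12 + 6 = 0, which agrees with 1 − 1 + 0 = 0.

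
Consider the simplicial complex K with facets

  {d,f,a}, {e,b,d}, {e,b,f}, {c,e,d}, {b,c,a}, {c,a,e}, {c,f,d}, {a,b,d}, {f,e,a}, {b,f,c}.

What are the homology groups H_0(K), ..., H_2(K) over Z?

Fix the vertex order a < b < c < d < e < f and write every simplex with vertices in increasing order. Then dim K = 2 and the simplices of K are:

  0-simplices (6): a, b, c, d, e, f
  1-simplices (15): ab, ac, ad, ae, af, bc, bd, be, bf, cd, ce, cf, de, df, ef
  2-simplices (10): abc, abd, ace, adf, aef, bcf, bde, bef, cde, cdf

so the chain groups are C_0 ≅ Z^6, C_1 ≅ Z^15, C_2 ≅ Z^10.

The boundary map ∂_1: C_1 → C_0 is given by ∂[p,q] = [q] − [p].
As a 6×15 matrix over Z this has rank 5, with invariant factors (1,1,1,1,1).

The boundary map ∂_2: C_2 → C_1 acts by ∂[p,q,r] = [q,r] − [p,r] + [p,q]. For instance
  ∂bde = de − be + bd,
  ∂ace = ce − ae + ac.
The resulting 15×10 matrix has rank 10, and its Smith normal form has invariant factors (1,1,1,1,1,1,1,1,1,2).

Now H_k = ker ∂_k / im ∂_{k+1}, so:

  H_0: rank C_0 − rank ∂_1 = 6 − 5 = 1, and the invariant factors of ∂_1 are all 1, so H_0 = Z.
  H_1: rank ker ∂_1 − rank ∂_2 = (15 − 5) − 10 = 0, and ∂_2 has invariant factor 2 > 1, so H_1 = Z/2.
  H_2: rank ker ∂_2 − rank ∂_3 = (10 − 10) − 0 = 0, and there is no ∂_3, so H_2 = 0.

H_0 = Z,  H_1 = Z/2,  H_2 = 0.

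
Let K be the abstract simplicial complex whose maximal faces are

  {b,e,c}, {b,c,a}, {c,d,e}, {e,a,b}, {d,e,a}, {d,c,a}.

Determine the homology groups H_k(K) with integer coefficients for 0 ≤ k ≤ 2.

H_0 ≅ Z,  H_1 = 0,  H_2 ≅ Z.

K has 5 vertices, 9 edges, 6 triangles.
rank ∂_0 = 0, rank ∂_1 = 4 ⇒ b_0 = 5 − 0 − 4 = 1; all invariant factors of ∂_1 are 1 so no torsion. So H_0 = Z.
rank ∂_1 = 4, rank ∂_2 = 5 ⇒ b_1 = 9 − 4 − 5 = 0; all invariant factors of ∂_2 are 1 so no torsion. So H_1 = 0.
rank ∂_2 = 5, rank ∂_3 = 0 ⇒ b_2 = 6 − 5 − 0 = 1. So H_2 = Z.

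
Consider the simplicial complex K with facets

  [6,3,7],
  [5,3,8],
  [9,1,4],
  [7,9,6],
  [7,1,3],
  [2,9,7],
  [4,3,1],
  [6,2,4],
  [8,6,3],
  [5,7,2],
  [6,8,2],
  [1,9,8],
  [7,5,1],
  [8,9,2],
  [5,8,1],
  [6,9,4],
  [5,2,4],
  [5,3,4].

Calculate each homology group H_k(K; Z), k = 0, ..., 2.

We work with the vertex ordering 1 < 2 < 3 < 4 < 5 < 6 < 7 < 8 < 9. The simplices of K, each written with vertices in increasing order, are:

  0-simplices (9): [1], [2], [3], [4], [5], [6], [7], [8], [9]
  1-simplices (27): (27 of them)
  2-simplices (18): [1,3,4], [1,3,7], [1,4,9], [1,5,7], [1,5,8], [1,8,9], [2,4,5], [2,4,6], [2,5,7], [2,6,8], [2,7,9], [2,8,9], [3,4,5], [3,5,8], [3,6,7], [3,6,8], [4,6,9], [6,7,9]

giving chain groups C_0 ≅ Z^9, C_1 ≅ Z^27, C_2 ≅ Z^18.

Boundary ∂_1: C_1 → C_0 sends each edge [p,q] (with p < q) to q − p.
The 9×27 boundary matrix has rank 8 and Smith normal form diag(1,1,1,1,1,1,1,1).

∂_2: C_2 → C_1 acts by ∂[p,q,r] = [q,r] − [p,r] + [p,q]. For instance
  ∂[1,5,8] = [5,8] − [1,8] + [1,5],
  ∂[2,4,5] = [4,5] − [2,5] + [2,4].
The resulting 27×18 matrix has rank 18, and its Smith normal form has invariant factors (1,1,1,1,1,1,1,1,1,1,1,1,1,1,1,1,1,2).

Computing H_k = (kernel of ∂_k) / (image of ∂_{k+1}):

  H_0: rank C_0 − rank ∂_1 = 9 − 8 = 1, and the invariant factors of ∂_1 are all 1, so H_0 ≅ Z.
  H_1: rank ker ∂_1 − rank ∂_2 = (27 − 8) − 18 = 1, and ∂_2 has invariant factor 2 > 1, so H_1 ≅ Z ⊕ Z/2Z.
  H_2: rank ker ∂_2 − rank ∂_3 = (18 − 18) − 0 = 0, and there is no ∂_3, so H_2 ≅ 0.

H_0 ≅ Z,  H_1 ≅ Z ⊕ Z/2Z,  H_2 = 0.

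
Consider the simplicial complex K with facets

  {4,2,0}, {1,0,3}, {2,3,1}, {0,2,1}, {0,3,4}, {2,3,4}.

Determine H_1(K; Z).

H_1 = 0.

Fix the vertex order 0 < 1 < 2 < 3 < 4 and write every simplex with vertices in increasing order. Then dim K = 2 and the simplices of K are:

  0-simplices (5): [0], [1], [2], [3], [4]
  1-simplices (9): [0,1], [0,2], [0,3], [0,4], [1,2], [1,3], [2,3], [2,4], [3,4]
  2-simplices (6): [0,1,2], [0,1,3], [0,2,4], [0,3,4], [1,2,3], [2,3,4]

so the chain groups are C_0 ≅ Z^5, C_1 ≅ Z^9, C_2 ≅ Z^6.

Boundary ∂_1: C_1 → C_0 is given by ∂[p,q] = [q] − [p].
The resulting 5×9 matrix has rank 4, and its Smith normal form has invariant factors (1,1,1,1).

Boundary ∂_2: C_2 → C_1 maps a triangle to the signed sum of its edges. For instance
  ∂[0,1,3] = [1,3] − [0,3] + [0,1],
  ∂[0,1,2] = [1,2] − [0,2] + [0,1].
This gives a 9×6 integer matrix of rank 5; reducing to Smith normal form yields diagonal entries (1,1,1,1,1).

Computing H_k = (kernel of ∂_k) / (image of ∂_{k+1}):

  H_1: rank ker ∂_1 − rank ∂_2 = (9 − 4) − 5 = 0, and the invariant factors of ∂_2 are all 1, so H_1 ≅ 0.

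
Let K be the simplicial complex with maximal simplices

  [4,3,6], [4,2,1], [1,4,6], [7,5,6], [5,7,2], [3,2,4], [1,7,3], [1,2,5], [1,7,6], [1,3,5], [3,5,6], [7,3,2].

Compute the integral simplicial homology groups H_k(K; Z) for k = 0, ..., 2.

Fix the vertex order 1 < 2 < 3 < 4 < 5 < 6 < 7 and write every simplex with vertices in increasing order. Then dim K = 2 and the simplices of K are:

  0-simplices (7): [1], [2], [3], [4], [5], [6], [7]
  1-simplices (18): [1,2], [1,3], [1,4], [1,5], [1,6], [1,7], [2,3], [2,4], [2,5], [2,7], [3,4], [3,5], [3,6], [3,7], [4,6], [5,6], [5,7], [6,7]
  2-simplices (12): [1,2,4], [1,2,5], [1,3,5], [1,3,7], [1,4,6], [1,6,7], [2,3,4], [2,3,7], [2,5,7], [3,4,6], [3,5,6], [5,6,7]

Hence C_0 ≅ Z^7, C_1 ≅ Z^18, C_2 ≅ Z^12.

Boundary ∂_1: C_1 → C_0 maps an edge to its endpoints' difference, ∂[p,q] = q − p. For instance
  ∂[2,4] = [4] − [2].
This gives a 7×18 integer matrix of rank 6; reducing to Smith normal form yields diagonal entries (1,1,1,1,1,1).

The boundary map ∂_2: C_2 → C_1 sends each 2-simplex [p,q,r] to [q,r] − [p,r] + [p,q]. For instance
  ∂[1,3,5] = [3,5] − [1,5] + [1,3],
  ∂[5,6,7] = [6,7] − [5,7] + [5,6].
The resulting 18×12 matrix has rank 12, and its Smith normal form has invariant factors (1,1,1,1,1,1,1,1,1,1,1,2).

Reading off H_k = ker ∂_k / im ∂_{k+1}:

  H_0: rank C_0 − rank ∂_1 = 7 − 6 = 1, and the invariant factors of ∂_1 are all 1, so H_0 = Z.
  H_1: rank ker ∂_1 − rank ∂_2 = (18 − 6) − 12 = 0, and ∂_2 has invariant factor 2 > 1, so H_1 = Z/2.
  H_2: rank ker ∂_2 − rank ∂_3 = (12 − 12) − 0 = 0, and there is no ∂_3, so H_2 = 0.

As a check, the Euler characteristic is 7 − 18 + 12 = 1, which agrees with 1 − 0 + 0 = 1.
(K is a triangulation of the real projective plane RP^2.)

H_0 ≅ Z,  H_1 ≅ Z/2,  H_2 = 0.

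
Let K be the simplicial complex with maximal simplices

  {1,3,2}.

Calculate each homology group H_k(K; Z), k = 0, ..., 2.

Fix the vertex order 1 < 2 < 3 and write every simplex with vertices in increasing order. Then dim K = 2 and the simplices of K are:

  0-simplices (3): [1], [2], [3]
  1-simplices (3): [1,2], [1,3], [2,3]
  2-simplices (1): [1,2,3]

giving chain groups C_0 ≅ Z^3, C_1 ≅ Z^3, C_2 ≅ Z^1.

∂_1: C_1 → C_0 is given by ∂[p,q] = [q] − [p]. For instance
  ∂[1,3] = [3] − [1].
This gives a 3×3 integer matrix of rank 2; reducing to Smith normal form yields diagonal entries (1,1).

The boundary map ∂_2: C_2 → C_1 maps a triangle to the signed sum of its edges. For instance
  ∂[1,2,3] = [2,3] − [1,3] + [1,2].
The 3×1 boundary matrix has rank 1 and Smith normal form diag(1).

Reading off H_k = ker ∂_k / im ∂_{k+1}:

  H_0: rank C_0 − rank ∂_1 = 3 − 2 = 1, and the invariant factors of ∂_1 are all 1, so H_0 ≅ Z.
  H_1: rank ker ∂_1 − rank ∂_2 = (3 − 2) − 1 = 0, and the invariant factors of ∂_2 are all 1, so H_1 ≅ 0.
  H_2: rank ker ∂_2 − rank ∂_3 = (1 − 1) − 0 = 0, and there is no ∂_3, so H_2 ≅ 0.

H_0 = Z,  H_1 = 0,  H_2 = 0.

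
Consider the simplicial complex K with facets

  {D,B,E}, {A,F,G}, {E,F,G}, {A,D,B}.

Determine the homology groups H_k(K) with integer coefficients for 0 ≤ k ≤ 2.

We work with the vertex ordering A < B < D < E < F < G. The simplices of K, each written with vertices in increasing order, are:

  0-simplices (6): A, B, D, E, F, G
  1-simplices (10): AB, AD, AF, AG, BD, BE, DE, EF, EG, FG
  2-simplices (4): ABD, AFG, BDE, EFG

giving chain groups C_0 ≅ Z^6, C_1 ≅ Z^10, C_2 ≅ Z^4.

The boundary map ∂_1: C_1 → C_0 is given by ∂[p,q] = [q] − [p]. For instance
  ∂AG = G − A.
The resulting 6×10 matrix has rank 5, and its Smith normal form has invariant factors (1,1,1,1,1).

The boundary map ∂_2: C_2 → C_1 sends each 2-simplex [p,q,r] to [q,r] − [p,r] + [p,q]. For instance
  ∂ABD = BD − AD + AB,
  ∂AFG = FG − AG + AF.
As a 10×4 matrix over Z this has rank 4, with invariant factors (1,1,1,1).

From H_k ≅ ker(∂_k) / im(∂_{k+1}) we obtain:

  H_0: rank C_0 − rank ∂_1 = 6 − 5 = 1, and the invariant factors of ∂_1 are all 1, so H_0 = Z.
  H_1: rank ker ∂_1 − rank ∂_2 = (10 − 5) − 4 = 1, and the invariant factors of ∂_2 are all 1, so H_1 = Z.
  H_2: rank ker ∂_2 − rank ∂_3 = (4 − 4) − 0 = 0, and there is no ∂_3, so H_2 = 0.

As a check, the Euler characteristic is 6 − 10 + 4 = 0, which agrees with 1 − 1 + 0 = 0.

H_0 ≅ Z,  H_1 ≅ Z,  H_2 = 0.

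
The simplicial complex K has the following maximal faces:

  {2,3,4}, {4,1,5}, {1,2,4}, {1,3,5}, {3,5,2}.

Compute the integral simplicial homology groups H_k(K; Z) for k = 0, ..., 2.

H_0 = Z,  H_1 = Z,  H_2 = 0.

Order the vertices as 1 < 2 < 3 < 4 < 5. Listing each simplex with vertices in this order, K has dimension 2 with simplices:

  0-simplices (5): [1], [2], [3], [4], [5]
  1-simplices (10): [1,2], [1,3], [1,4], [1,5], [2,3], [2,4], [2,5], [3,4], [3,5], [4,5]
  2-simplices (5): [1,2,4], [1,3,5], [1,4,5], [2,3,4], [2,3,5]

so the chain groups are C_0 ≅ Z^5, C_1 ≅ Z^10, C_2 ≅ Z^5.

Boundary ∂_1: C_1 → C_0 sends each edge [p,q] (with p < q) to q − p.
The 5×10 boundary matrix has rank 4 and Smith normal form diag(1,1,1,1).

∂_2: C_2 → C_1 acts by ∂[p,q,r] = [q,r] − [p,r] + [p,q]. For instance
  ∂[1,4,5] = [4,5] − [1,5] + [1,4],
  ∂[2,3,4] = [3,4] − [2,4] + [2,3].
The resulting 10×5 matrix has rank 5, and its Smith normal form has invariant factors (1,1,1,1,1).

From H_k ≅ ker(∂_k) / im(∂_{k+1}) we obtain:

  H_0: rank C_0 − rank ∂_1 = 5 − 4 = 1, and the invariant factors of ∂_1 are all 1, so H_0 = Z.
  H_1: rank ker ∂_1 − rank ∂_2 = (10 − 4) − 5 = 1, and the invariant factors of ∂_2 are all 1, so H_1 = Z.
  H_2: rank ker ∂_2 − rank ∂_3 = (5 − 5) − 0 = 0, and there is no ∂_3, so H_2 = 0.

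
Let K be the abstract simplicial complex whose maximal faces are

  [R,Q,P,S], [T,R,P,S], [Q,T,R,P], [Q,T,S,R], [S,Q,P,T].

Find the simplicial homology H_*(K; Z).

Order the vertices as P < Q < R < S < T. Listing each simplex with vertices in this order, K has dimension 3 with simplices:

  0-simplices (5): P, Q, R, S, T
  1-simplices (10): PQ, PR, PS, PT, QR, QS, QT, RS, RT, ST
  2-simplices (10): PQR, PQS, PQT, PRS, PRT, PST, QRS, QRT, QST, RST
  3-simplices (5): PQRS, PQRT, PQST, PRST, QRST

giving chain groups C_0 ≅ Z^5, C_1 ≅ Z^10, C_2 ≅ Z^10, C_3 ≅ Z^5.

Boundary ∂_1: C_1 → C_0 sends each edge [p,q] (with p < q) to q − p. For instance
  ∂QS = S − Q.
The 5×10 boundary matrix has rank 4 and Smith normal form diag(1,1,1,1).

Boundary ∂_2: C_2 → C_1 acts by ∂[p,q,r] = [q,r] − [p,r] + [p,q]. For instance
  ∂PRS = RS − PS + PR,
  ∂QRT = RT − QT + QR.
This gives a 10×10 integer matrix of rank 6; reducing to Smith normal form yields diagonal entries (1,1,1,1,1,1).

∂_3: C_3 → C_2 sends each 3-simplex σ to the alternating sum Σ_i (−1)^i (σ with its i-th vertex removed). For instance
  ∂QRST = RST − QST + QRT − QRS,
  ∂PQST = QST − PST + PQT − PQS.
As a 10×5 matrix over Z this has rank 4, with invariant factors (1,1,1,1).

Computing H_k = (kernel of ∂_k) / (image of ∂_{k+1}):

  H_0: rank C_0 − rank ∂_1 = 5 − 4 = 1, and the invariant factors of ∂_1 are all 1, so H_0 = Z.
  H_1: rank ker ∂_1 − rank ∂_2 = (10 − 4) − 6 = 0, and the invariant factors of ∂_2 are all 1, so H_1 = 0.
  H_2: rank ker ∂_2 − rank ∂_3 = (10 − 6) − 4 = 0, and the invariant factors of ∂_3 are all 1, so H_2 = 0.
  H_3: rank ker ∂_3 − rank ∂_4 = (5 − 4) − 0 = 1, and there is no ∂_4, so H_3 = Z.

As a check, the Euler characteristic is 5 − 10 + 10 − 5 = 0, which agrees with 1 − 0 + 0 − 1 = 0.

H_0 = Z,  H_1 = 0,  H_2 = 0,  H_3 = Z.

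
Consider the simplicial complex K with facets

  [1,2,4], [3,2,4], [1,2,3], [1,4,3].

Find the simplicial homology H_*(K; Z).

H_0 = Z,  H_1 = 0,  H_2 = Z.

We work with the vertex ordering 1 < 2 < 3 < 4. The simplices of K, each written with vertices in increasing order, are:

  0-simplices (4): [1], [2], [3], [4]
  1-simplices (6): [1,2], [1,3], [1,4], [2,3], [2,4], [3,4]
  2-simplices (4): [1,2,3], [1,2,4], [1,3,4], [2,3,4]

so the chain groups are C_0 ≅ Z^4, C_1 ≅ Z^6, C_2 ≅ Z^4.

∂_1: C_1 → C_0 is given by ∂[p,q] = [q] − [p]. For instance
  ∂[2,4] = [4] − [2].
This gives a 4×6 integer matrix of rank 3; reducing to Smith normal form yields diagonal entries (1,1,1).

∂_2: C_2 → C_1 sends each 2-simplex [p,q,r] to [q,r] − [p,r] + [p,q]. For instance
  ∂[1,2,4] = [2,4] − [1,4] + [1,2],
  ∂[1,2,3] = [2,3] − [1,3] + [1,2].
As a 6×4 matrix over Z this has rank 3, with invariant factors (1,1,1).

From H_k ≅ ker(∂_k) / im(∂_{k+1}) we obtain:

  H_0: rank C_0 − rank ∂_1 = 4 − 3 = 1, and the invariant factors of ∂_1 are all 1, so H_0 ≅ Z.
  H_1: rank ker ∂_1 − rank ∂_2 = (6 − 3) − 3 = 0, and the invariant factors of ∂_2 are all 1, so H_1 ≅ 0.
  H_2: rank ker ∂_2 − rank ∂_3 = (4 − 3) − 0 = 1, and there is no ∂_3, so H_2 ≅ Z.

As a check, the Euler characteristic is 4 − 6 + 4 = 2, which agrees with 1 − 0 + 1 = 2.
(K is a triangulation of the 2-sphere S^2.)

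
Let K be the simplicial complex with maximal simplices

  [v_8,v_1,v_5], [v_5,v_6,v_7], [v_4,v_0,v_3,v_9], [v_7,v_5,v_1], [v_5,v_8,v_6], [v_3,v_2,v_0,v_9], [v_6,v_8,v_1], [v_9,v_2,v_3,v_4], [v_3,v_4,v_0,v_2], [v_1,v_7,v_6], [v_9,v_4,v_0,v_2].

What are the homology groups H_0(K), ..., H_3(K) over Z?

H_0 = Z^2,  H_1 = 0,  H_2 = Z,  H_3 = Z.

We work with the vertex ordering v_0 < v_1 < v_2 < v_3 < v_4 < v_5 < v_6 < v_7 < v_8 < v_9. The simplices of K, each written with vertices in increasing order, are:

  0-simplices (10): [v_0], [v_1], [v_2], [v_3], [v_4], [v_5], [v_6], [v_7], [v_8], [v_9]
  1-simplices (19): (19 of them)
  2-simplices (16): (16 of them)
  3-simplices (5): [v_0,v_2,v_3,v_4], [v_0,v_2,v_3,v_9], [v_0,v_2,v_4,v_9], [v_0,v_3,v_4,v_9], [v_2,v_3,v_4,v_9]

Hence C_0 ≅ Z^10, C_1 ≅ Z^19, C_2 ≅ Z^16, C_3 ≅ Z^5.

The boundary map ∂_1: C_1 → C_0 maps an edge to its endpoints' difference, ∂[p,q] = q − p. For instance
  ∂[v_4,v_9] = [v_9] − [v_4].
As a 10×19 matrix over Z this has rank 8, with invariant factors (1,1,1,1,1,1,1,1).

The boundary map ∂_2: C_2 → C_1 maps a triangle to the signed sum of its edges. For instance
  ∂[v_0,v_3,v_9] = [v_3,v_9] − [v_0,v_9] + [v_0,v_3],
  ∂[v_2,v_3,v_9] = [v_3,v_9] − [v_2,v_9] + [v_2,v_3].
The 19×16 boundary matrix has rank 11 and Smith normal form diag(1,1,1,1,1,1,1,1,1,1,1).

The boundary map ∂_3: C_3 → C_2 sends each 3-simplex σ to the alternating sum Σ_i (−1)^i (σ with its i-th vertex removed). For instance
  ∂[v_0,v_3,v_4,v_9] = [v_3,v_4,v_9] − [v_0,v_4,v_9] + [v_0,v_3,v_9] − [v_0,v_3,v_4],
  ∂[v_0,v_2,v_3,v_9] = [v_2,v_3,v_9] − [v_0,v_3,v_9] + [v_0,v_2,v_9] − [v_0,v_2,v_3].
The resulting 16×5 matrix has rank 4, and its Smith normal form has invariant factors (1,1,1,1).

Computing H_k = (kernel of ∂_k) / (image of ∂_{k+1}):

  H_0: rank C_0 − rank ∂_1 = 10 − 8 = 2, and the invariant factors of ∂_1 are all 1, so H_0 ≅ Z^2.
  H_1: rank ker ∂_1 − rank ∂_2 = (19 − 8) − 11 = 0, and the invariant factors of ∂_2 are all 1, so H_1 ≅ 0.
  H_2: rank ker ∂_2 − rank ∂_3 = (16 − 11) − 4 = 1, and the invariant factors of ∂_3 are all 1, so H_2 ≅ Z.
  H_3: rank ker ∂_3 − rank ∂_4 = (5 − 4) − 0 = 1, and there is no ∂_4, so H_3 ≅ Z.

(K is a triangulation of the disjoint union of the 3-sphere S^3 and the 2-sphere S^2.)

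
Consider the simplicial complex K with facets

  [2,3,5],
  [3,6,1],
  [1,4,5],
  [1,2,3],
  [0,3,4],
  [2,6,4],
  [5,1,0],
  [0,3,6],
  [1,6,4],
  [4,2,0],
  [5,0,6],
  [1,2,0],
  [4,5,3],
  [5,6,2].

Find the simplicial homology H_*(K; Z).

H_0 ≅ Z,  H_1 ≅ Z^2,  H_2 ≅ Z.

Order the vertices as 0 < 1 < 2 < 3 < 4 < 5 < 6. Listing each simplex with vertices in this order, K has dimension 2 with simplices:

  0-simplices (7): [0], [1], [2], [3], [4], [5], [6]
  1-simplices (21): [0,1], [0,2], [0,3], [0,4], [0,5], [0,6], [1,2], [1,3], [1,4], [1,5], [1,6], [2,3], [2,4], [2,5], [2,6], [3,4], [3,5], [3,6], [4,5], [4,6], [5,6]
  2-simplices (14): [0,1,2], [0,1,5], [0,2,4], [0,3,4], [0,3,6], [0,5,6], [1,2,3], [1,3,6], [1,4,5], [1,4,6], [2,3,5], [2,4,6], [2,5,6], [3,4,5]

Hence C_0 ≅ Z^7, C_1 ≅ Z^21, C_2 ≅ Z^14.

∂_1: C_1 → C_0 maps an edge to its endpoints' difference, ∂[p,q] = q − p.
As a 7×21 matrix over Z this has rank 6, with invariant factors (1,1,1,1,1,1).

The boundary map ∂_2: C_2 → C_1 maps a triangle to the signed sum of its edges. For instance
  ∂[1,4,6] = [4,6] − [1,6] + [1,4],
  ∂[0,2,4] = [2,4] − [0,4] + [0,2].
The resulting 21×14 matrix has rank 13, and its Smith normal form has invariant factors (1,1,1,1,1,1,1,1,1,1,1,1,1).

Reading off H_k = ker ∂_k / im ∂_{k+1}:

  H_0: rank C_0 − rank ∂_1 = 7 − 6 = 1, and the invariant factors of ∂_1 are all 1, so H_0 ≅ Z.
  H_1: rank ker ∂_1 − rank ∂_2 = (21 − 6) − 13 = 2, and the invariant factors of ∂_2 are all 1, so H_1 ≅ Z^2.
  H_2: rank ker ∂_2 − rank ∂_3 = (14 − 13) − 0 = 1, and there is no ∂_3, so H_2 ≅ Z.

(K is a triangulation of the torus T^2.)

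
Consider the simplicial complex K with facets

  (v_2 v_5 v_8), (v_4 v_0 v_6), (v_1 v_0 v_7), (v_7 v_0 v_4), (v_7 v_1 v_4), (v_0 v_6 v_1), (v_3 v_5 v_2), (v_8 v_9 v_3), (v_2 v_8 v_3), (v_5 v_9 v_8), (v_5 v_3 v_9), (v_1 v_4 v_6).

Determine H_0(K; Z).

Take the total order v_0 < v_1 < v_2 < v_3 < v_4 < v_5 < v_6 < v_7 < v_8 < v_9 on the vertex set. Then K (dimension 2) consists of the simplices:

  0-simplices (10): [v_0], [v_1], [v_2], [v_3], [v_4], [v_5], [v_6], [v_7], [v_8], [v_9]
  1-simplices (18): (18 of them)
  2-simplices (12): (12 of them)

Hence C_0 ≅ Z^10, C_1 ≅ Z^18, C_2 ≅ Z^12.

Boundary ∂_1: C_1 → C_0 maps an edge to its endpoints' difference, ∂[p,q] = q − p. For instance
  ∂[v_0,v_4] = [v_4] − [v_0].
The 10×18 boundary matrix has rank 8 and Smith normal form diag(1,1,1,1,1,1,1,1).

Boundary ∂_2: C_2 → C_1 maps a triangle to the signed sum of its edges. For instance
  ∂[v_1,v_4,v_6] = [v_4,v_6] − [v_1,v_6] + [v_1,v_4],
  ∂[v_3,v_8,v_9] = [v_8,v_9] − [v_3,v_9] + [v_3,v_8].
The 18×12 boundary matrix has rank 10 and Smith normal form diag(1,1,1,1,1,1,1,1,1,1).

Now H_k = ker ∂_k / im ∂_{k+1}, so:

  H_0: rank C_0 − rank ∂_1 = 10 − 8 = 2, and the invariant factors of ∂_1 are all 1, so H_0 = Z^2.

H_0 ≅ Z^2.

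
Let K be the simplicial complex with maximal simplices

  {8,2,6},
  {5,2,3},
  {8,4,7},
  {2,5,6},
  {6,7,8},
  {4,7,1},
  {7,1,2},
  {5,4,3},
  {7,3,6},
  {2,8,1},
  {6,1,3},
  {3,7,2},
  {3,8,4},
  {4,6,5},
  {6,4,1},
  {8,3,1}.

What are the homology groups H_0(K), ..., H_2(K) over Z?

Order the vertices as 1 < 2 < 3 < 4 < 5 < 6 < 7 < 8. Listing each simplex with vertices in this order, K has dimension 2 with simplices:

  0-simplices (8): [1], [2], [3], [4], [5], [6], [7], [8]
  1-simplices (24): (24 of them)
  2-simplices (16): [1,2,7], [1,2,8], [1,3,6], [1,3,8], [1,4,6], [1,4,7], [2,3,5], [2,3,7], [2,5,6], [2,6,8], [3,4,5], [3,4,8], [3,6,7], [4,5,6], [4,7,8], [6,7,8]

giving chain groups C_0 ≅ Z^8, C_1 ≅ Z^24, C_2 ≅ Z^16.

The boundary map ∂_1: C_1 → C_0 is given by ∂[p,q] = [q] − [p]. For instance
  ∂[5,6] = [6] − [5].
As a 8×24 matrix over Z this has rank 7, with invariant factors (1,1,1,1,1,1,1).

∂_2: C_2 → C_1 maps a triangle to the signed sum of its edges. For instance
  ∂[3,4,8] = [4,8] − [3,8] + [3,4],
  ∂[1,3,8] = [3,8] − [1,8] + [1,3].
This gives a 24×16 integer matrix of rank 15; reducing to Smith normal form yields diagonal entries (1,1,1,1,1,1,1,1,1,1,1,1,1,1,1).

Now H_k = ker ∂_k / im ∂_{k+1}, so:

  H_0: rank C_0 − rank ∂_1 = 8 − 7 = 1, and the invariant factors of ∂_1 are all 1, so H_0 ≅ Z.
  H_1: rank ker ∂_1 − rank ∂_2 = (24 − 7) − 15 = 2, and the invariant factors of ∂_2 are all 1, so H_1 ≅ Z^2.
  H_2: rank ker ∂_2 − rank ∂_3 = (16 − 15) − 0 = 1, and there is no ∂_3, so H_2 ≅ Z.

As a check, the Euler characteristic is 8 − 24 + 16 = 0, which agrees with 1 − 2 + 1 = 0.

H_0 = Z,  H_1 = Z^2,  H_2 = Z.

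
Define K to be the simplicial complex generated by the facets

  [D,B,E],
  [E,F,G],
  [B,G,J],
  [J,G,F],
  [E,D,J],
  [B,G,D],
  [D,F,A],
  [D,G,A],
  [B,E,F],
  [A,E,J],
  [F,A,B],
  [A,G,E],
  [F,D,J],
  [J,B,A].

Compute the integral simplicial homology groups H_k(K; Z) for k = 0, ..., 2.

Take the total order A < B < D < E < F < G < J on the vertex set. Then K (dimension 2) consists of the simplices:

  0-simplices (7): A, B, D, E, F, G, J
  1-simplices (21): AB, AD, AE, AF, AG, AJ, BD, BE, BF, BG, BJ, DE, DF, DG, DJ, EF, EG, EJ, FG, FJ, GJ
  2-simplices (14): ABF, ABJ, ADF, ADG, AEG, AEJ, BDE, BDG, BEF, BGJ, DEJ, DFJ, EFG, FGJ

Hence C_0 ≅ Z^7, C_1 ≅ Z^21, C_2 ≅ Z^14.

The boundary map ∂_1: C_1 → C_0 is given by ∂[p,q] = [q] − [p].
The resulting 7×21 matrix has rank 6, and its Smith normal form has invariant factors (1,1,1,1,1,1).

Boundary ∂_2: C_2 → C_1 acts by ∂[p,q,r] = [q,r] − [p,r] + [p,q]. For instance
  ∂BDG = DG − BG + BD,
  ∂DFJ = FJ − DJ + DF.
This gives a 21×14 integer matrix of rank 13; reducing to Smith normal form yields diagonal entries (1,1,1,1,1,1,1,1,1,1,1,1,1).

Reading off H_k = ker ∂_k / im ∂_{k+1}:

  H_0: rank C_0 − rank ∂_1 = 7 − 6 = 1, and the invariant factors of ∂_1 are all 1, so H_0 ≅ Z.
  H_1: rank ker ∂_1 − rank ∂_2 = (21 − 6) − 13 = 2, and the invariant factors of ∂_2 are all 1, so H_1 ≅ Z^2.
  H_2: rank ker ∂_2 − rank ∂_3 = (14 − 13) − 0 = 1, and there is no ∂_3, so H_2 ≅ Z.

As a check, the Euler characteristic is 7 − 21 + 14 = 0, which agrees with 1 − 2 + 1 = 0.

H_0 ≅ Z,  H_1 ≅ Z^2,  H_2 ≅ Z.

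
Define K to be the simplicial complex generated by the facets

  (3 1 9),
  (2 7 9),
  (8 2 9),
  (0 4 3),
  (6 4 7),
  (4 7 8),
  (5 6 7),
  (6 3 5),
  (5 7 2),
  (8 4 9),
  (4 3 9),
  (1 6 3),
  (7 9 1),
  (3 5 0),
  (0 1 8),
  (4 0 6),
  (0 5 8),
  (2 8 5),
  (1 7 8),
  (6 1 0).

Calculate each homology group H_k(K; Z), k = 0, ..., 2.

H_0 = Z,  H_1 = Z ⊕ Z/2,  H_2 = 0.

Order the vertices as 0 < 1 < 2 < 3 < 4 < 5 < 6 < 7 < 8 < 9. Listing each simplex with vertices in this order, K has dimension 2 with simplices:

  0-simplices (10): [0], [1], [2], [3], [4], [5], [6], [7], [8], [9]
  1-simplices (30): (30 of them)
  2-simplices (20): (20 of them)

so the chain groups are C_0 ≅ Z^10, C_1 ≅ Z^30, C_2 ≅ Z^20.

∂_1: C_1 → C_0 sends each edge [p,q] (with p < q) to q − p.
The resulting 10×30 matrix has rank 9, and its Smith normal form has invariant factors (1,1,1,1,1,1,1,1,1).

Boundary ∂_2: C_2 → C_1 maps a triangle to the signed sum of its edges. For instance
  ∂[1,7,8] = [7,8] − [1,8] + [1,7],
  ∂[2,5,8] = [5,8] − [2,8] + [2,5].
The resulting 30×20 matrix has rank 20, and its Smith normal form has invariant factors (1,1,1,1,1,1,1,1,1,1,1,1,1,1,1,1,1,1,1,2).

Reading off H_k = ker ∂_k / im ∂_{k+1}:

  H_0: rank C_0 − rank ∂_1 = 10 − 9 = 1, and the invariant factors of ∂_1 are all 1, so H_0 = Z.
  H_1: rank ker ∂_1 − rank ∂_2 = (30 − 9) − 20 = 1, and ∂_2 has invariant factor 2 > 1, so H_1 = Z ⊕ Z/2.
  H_2: rank ker ∂_2 − rank ∂_3 = (20 − 20) − 0 = 0, and there is no ∂_3, so H_2 = 0.

As a check, the Euler characteristic is 10 − 30 + 20 = 0, which agrees with 1 − 1 + 0 = 0.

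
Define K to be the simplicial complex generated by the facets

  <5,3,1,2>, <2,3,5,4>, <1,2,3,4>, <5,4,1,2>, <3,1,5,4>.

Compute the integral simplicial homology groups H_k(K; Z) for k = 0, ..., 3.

Take the total order 1 < 2 < 3 < 4 < 5 on the vertex set. Then K (dimension 3) consists of the simplices:

  0-simplices (5): [1], [2], [3], [4], [5]
  1-simplices (10): [1,2], [1,3], [1,4], [1,5], [2,3], [2,4], [2,5], [3,4], [3,5], [4,5]
  2-simplices (10): [1,2,3], [1,2,4], [1,2,5], [1,3,4], [1,3,5], [1,4,5], [2,3,4], [2,3,5], [2,4,5], [3,4,5]
  3-simplices (5): [1,2,3,4], [1,2,3,5], [1,2,4,5], [1,3,4,5], [2,3,4,5]

Hence C_0 ≅ Z^5, C_1 ≅ Z^10, C_2 ≅ Z^10, C_3 ≅ Z^5.

Boundary ∂_1: C_1 → C_0 sends each edge [p,q] (with p < q) to q − p.
As a 5×10 matrix over Z this has rank 4, with invariant factors (1,1,1,1).

Boundary ∂_2: C_2 → C_1 acts by ∂[p,q,r] = [q,r] − [p,r] + [p,q]. For instance
  ∂[1,4,5] = [4,5] − [1,5] + [1,4],
  ∂[1,2,4] = [2,4] − [1,4] + [1,2].
The 10×10 boundary matrix has rank 6 and Smith normal form diag(1,1,1,1,1,1).

Boundary ∂_3: C_3 → C_2 sends each 3-simplex σ to the alternating sum Σ_i (−1)^i (σ with its i-th vertex removed). For instance
  ∂[1,2,3,5] = [2,3,5] − [1,3,5] + [1,2,5] − [1,2,3],
  ∂[1,2,3,4] = [2,3,4] − [1,3,4] + [1,2,4] − [1,2,3].
The 10×5 boundary matrix has rank 4 and Smith normal form diag(1,1,1,1).

Now H_k = ker ∂_k / im ∂_{k+1}, so:

  H_0: rank C_0 − rank ∂_1 = 5 − 4 = 1, and the invariant factors of ∂_1 are all 1, so H_0 = Z.
  H_1: rank ker ∂_1 − rank ∂_2 = (10 − 4) − 6 = 0, and the invariant factors of ∂_2 are all 1, so H_1 = 0.
  H_2: rank ker ∂_2 − rank ∂_3 = (10 − 6) − 4 = 0, and the invariant factors of ∂_3 are all 1, so H_2 = 0.
  H_3: rank ker ∂_3 − rank ∂_4 = (5 − 4) − 0 = 1, and there is no ∂_4, so H_3 = Z.

H_0 ≅ Z,  H_1 = 0,  H_2 = 0,  H_3 ≅ Z.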